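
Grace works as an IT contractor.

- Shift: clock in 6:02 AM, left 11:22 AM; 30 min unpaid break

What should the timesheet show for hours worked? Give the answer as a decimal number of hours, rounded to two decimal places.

Shift: 6:02 AM–11:22 AM = 5 h 20 min; less 30 min break → 4 h 50 min

4.83 hours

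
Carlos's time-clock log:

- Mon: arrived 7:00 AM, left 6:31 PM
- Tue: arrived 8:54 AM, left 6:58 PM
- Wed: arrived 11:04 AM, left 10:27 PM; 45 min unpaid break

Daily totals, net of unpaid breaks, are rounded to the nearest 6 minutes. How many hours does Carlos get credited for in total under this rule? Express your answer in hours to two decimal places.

32.20 hours

Mon: 7:00 AM–6:31 PM = 11 h 31 min → rounds to 11 h 30 min
Tue: 8:54 AM–6:58 PM = 10 h 4 min → rounds to 10 h 6 min
Wed: 11:04 AM–10:27 PM = 11 h 23 min − 45 min = 10 h 38 min → rounds to 10 h 36 min
Total credited: 32 h 12 min.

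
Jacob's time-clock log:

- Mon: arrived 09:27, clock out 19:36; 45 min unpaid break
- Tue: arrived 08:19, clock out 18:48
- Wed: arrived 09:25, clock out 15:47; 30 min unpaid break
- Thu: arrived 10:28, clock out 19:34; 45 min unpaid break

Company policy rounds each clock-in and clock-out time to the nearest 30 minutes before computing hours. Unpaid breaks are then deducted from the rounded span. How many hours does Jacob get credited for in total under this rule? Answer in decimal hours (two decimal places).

34.00 hours

Mon: in 09:27→09:30, out 19:36→19:30; 10 h 0 min − 45 min = 9 h 15 min
Tue: in 08:19→08:30, out 18:48→19:00; 10 h 30 min
Wed: in 09:25→09:30, out 15:47→16:00; 6 h 30 min − 30 min = 6 h 0 min
Thu: in 10:28→10:30, out 19:34→19:30; 9 h 0 min − 45 min = 8 h 15 min
Total credited: 34 h 0 min.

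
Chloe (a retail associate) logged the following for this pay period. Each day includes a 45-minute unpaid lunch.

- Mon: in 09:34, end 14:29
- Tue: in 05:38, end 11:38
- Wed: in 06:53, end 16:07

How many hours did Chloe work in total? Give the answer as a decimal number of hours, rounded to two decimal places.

Mon: 09:34–14:29 = 4 h 55 min; less 45 min break → 4 h 10 min
Tue: 05:38–11:38 = 6 h 0 min; less 45 min break → 5 h 15 min
Wed: 06:53–16:07 = 9 h 14 min; less 45 min break → 8 h 29 min
Total: 4 h 10 min + 5 h 15 min + 8 h 29 min = 17 h 54 min.

17.90 hours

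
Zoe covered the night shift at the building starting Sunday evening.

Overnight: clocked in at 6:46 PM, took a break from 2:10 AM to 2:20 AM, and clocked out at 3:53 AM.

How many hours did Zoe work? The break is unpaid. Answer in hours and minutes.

8 h 57 min

Overnight: 6:46 PM → midnight = 5 h 14 min; midnight → 3:53 AM = 3 h 53 min; span 9 h 7 min; less 10 min break → 8 h 57 min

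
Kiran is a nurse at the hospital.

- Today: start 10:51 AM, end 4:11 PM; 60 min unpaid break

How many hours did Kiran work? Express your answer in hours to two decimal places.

Today: 10:51 AM–4:11 PM = 5 h 20 min; less 60 min break → 4 h 20 min

4.33 hours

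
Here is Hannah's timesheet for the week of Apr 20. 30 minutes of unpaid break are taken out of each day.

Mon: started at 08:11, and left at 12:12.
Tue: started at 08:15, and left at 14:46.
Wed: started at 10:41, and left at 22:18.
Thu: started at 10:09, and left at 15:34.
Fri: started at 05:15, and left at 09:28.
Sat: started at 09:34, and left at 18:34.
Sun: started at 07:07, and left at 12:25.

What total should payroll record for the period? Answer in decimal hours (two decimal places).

Mon: 08:11–12:12 = 4 h 1 min; less 30 min break → 3 h 31 min
Tue: 08:15–14:46 = 6 h 31 min; less 30 min break → 6 h 1 min
Wed: 10:41–22:18 = 11 h 37 min; less 30 min break → 11 h 7 min
Thu: 10:09–15:34 = 5 h 25 min; less 30 min break → 4 h 55 min
Fri: 05:15–09:28 = 4 h 13 min; less 30 min break → 3 h 43 min
Sat: 09:34–18:34 = 9 h 0 min; less 30 min break → 8 h 30 min
Sun: 07:07–12:25 = 5 h 18 min; less 30 min break → 4 h 48 min
Total: 3 h 31 min + 6 h 1 min + 11 h 7 min + 4 h 55 min + 3 h 43 min + 8 h 30 min + 4 h 48 min = 42 h 35 min.

42.58 hours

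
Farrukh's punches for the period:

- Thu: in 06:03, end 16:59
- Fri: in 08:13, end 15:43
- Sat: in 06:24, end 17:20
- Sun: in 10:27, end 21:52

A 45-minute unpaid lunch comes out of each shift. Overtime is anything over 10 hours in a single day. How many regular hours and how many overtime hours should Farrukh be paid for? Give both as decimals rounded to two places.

Regular 36.75 hours, overtime 1.03 hours

Thu: 06:03–16:59 = 10 h 56 min; less 45 min break → 10 h 11 min
Fri: 08:13–15:43 = 7 h 30 min; less 45 min break → 6 h 45 min
Sat: 06:24–17:20 = 10 h 56 min; less 45 min break → 10 h 11 min
Sun: 10:27–21:52 = 11 h 25 min; less 45 min break → 10 h 40 min
Thu reg 10 h 0 min / OT 0 h 11 min; Fri reg 6 h 45 min / OT 0 h 0 min; Sat reg 10 h 0 min / OT 0 h 11 min; Sun reg 10 h 0 min / OT 0 h 40 min.
Totals: regular 36 h 45 min, overtime 1 h 2 min.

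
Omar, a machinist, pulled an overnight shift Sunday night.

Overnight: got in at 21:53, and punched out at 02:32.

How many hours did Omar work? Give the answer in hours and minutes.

4 h 39 min

Overnight: 21:53 → midnight = 2 h 7 min; midnight → 02:32 = 2 h 32 min; span 4 h 39 min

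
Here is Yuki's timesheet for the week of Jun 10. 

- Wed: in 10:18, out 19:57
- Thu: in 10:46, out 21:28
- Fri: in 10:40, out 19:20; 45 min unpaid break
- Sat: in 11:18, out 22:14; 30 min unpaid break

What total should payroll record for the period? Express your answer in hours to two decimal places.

38.70 hours

Wed: 10:18–19:57 = 9 h 39 min
Thu: 10:46–21:28 = 10 h 42 min
Fri: 10:40–19:20 = 8 h 40 min; less 45 min break → 7 h 55 min
Sat: 11:18–22:14 = 10 h 56 min; less 30 min break → 10 h 26 min
Total: 9 h 39 min + 10 h 42 min + 7 h 55 min + 10 h 26 min = 38 h 42 min.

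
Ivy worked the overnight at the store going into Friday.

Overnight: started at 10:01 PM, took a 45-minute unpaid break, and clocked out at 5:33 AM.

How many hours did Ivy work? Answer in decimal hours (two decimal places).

6.78 hours

Overnight: 10:01 PM → midnight = 1 h 59 min; midnight → 5:33 AM = 5 h 33 min; span 7 h 32 min; less 45 min break → 6 h 47 min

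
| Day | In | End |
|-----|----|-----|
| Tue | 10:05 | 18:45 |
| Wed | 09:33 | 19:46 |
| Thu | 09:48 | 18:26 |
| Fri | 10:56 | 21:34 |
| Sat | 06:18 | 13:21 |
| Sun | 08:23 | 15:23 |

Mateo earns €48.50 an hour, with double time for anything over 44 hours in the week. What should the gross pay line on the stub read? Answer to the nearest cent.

€2929.40

Tue: 10:05–18:45 = 8 h 40 min
Wed: 09:33–19:46 = 10 h 13 min
Thu: 09:48–18:26 = 8 h 38 min
Fri: 10:56–21:34 = 10 h 38 min
Sat: 06:18–13:21 = 7 h 3 min
Sun: 08:23–15:23 = 7 h 0 min
Total worked: 52 h 12 min = 3132 min.
Regular 44 h 0 min = 2640 min at €48.50/h; overtime 8 h 12 min = 492 min at €97.00/h.
Pay = (2640 × €48.50 + 492 × €97.00) ÷ 60 = €2929.40.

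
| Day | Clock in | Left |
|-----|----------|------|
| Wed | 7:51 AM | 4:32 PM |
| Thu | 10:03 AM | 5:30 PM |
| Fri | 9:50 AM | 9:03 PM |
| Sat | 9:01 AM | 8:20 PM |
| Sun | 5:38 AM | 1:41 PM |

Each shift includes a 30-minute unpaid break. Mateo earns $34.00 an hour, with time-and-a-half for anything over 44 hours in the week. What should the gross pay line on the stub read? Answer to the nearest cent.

Wed: 7:51 AM–4:32 PM = 8 h 41 min; less 30 min break → 8 h 11 min
Thu: 10:03 AM–5:30 PM = 7 h 27 min; less 30 min break → 6 h 57 min
Fri: 9:50 AM–9:03 PM = 11 h 13 min; less 30 min break → 10 h 43 min
Sat: 9:01 AM–8:20 PM = 11 h 19 min; less 30 min break → 10 h 49 min
Sun: 5:38 AM–1:41 PM = 8 h 3 min; less 30 min break → 7 h 33 min
Total worked: 44 h 13 min = 2653 min.
Regular 44 h 0 min = 2640 min at $34.00/h; overtime 0 h 13 min = 13 min at $51.00/h.
Pay = (2640 × $34.00 + 13 × $51.00) ÷ 60 = $1507.05.

$1507.05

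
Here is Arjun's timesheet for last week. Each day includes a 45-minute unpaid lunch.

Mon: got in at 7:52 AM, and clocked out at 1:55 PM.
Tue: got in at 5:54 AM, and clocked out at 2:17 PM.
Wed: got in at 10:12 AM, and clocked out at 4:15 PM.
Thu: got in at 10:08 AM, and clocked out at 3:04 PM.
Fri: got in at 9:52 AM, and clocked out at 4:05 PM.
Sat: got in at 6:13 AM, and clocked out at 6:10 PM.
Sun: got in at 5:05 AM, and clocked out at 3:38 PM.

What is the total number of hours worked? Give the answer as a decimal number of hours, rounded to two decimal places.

48.88 hours

Mon: 7:52 AM–1:55 PM = 6 h 3 min; less 45 min break → 5 h 18 min
Tue: 5:54 AM–2:17 PM = 8 h 23 min; less 45 min break → 7 h 38 min
Wed: 10:12 AM–4:15 PM = 6 h 3 min; less 45 min break → 5 h 18 min
Thu: 10:08 AM–3:04 PM = 4 h 56 min; less 45 min break → 4 h 11 min
Fri: 9:52 AM–4:05 PM = 6 h 13 min; less 45 min break → 5 h 28 min
Sat: 6:13 AM–6:10 PM = 11 h 57 min; less 45 min break → 11 h 12 min
Sun: 5:05 AM–3:38 PM = 10 h 33 min; less 45 min break → 9 h 48 min
Total: 5 h 18 min + 7 h 38 min + 5 h 18 min + 4 h 11 min + 5 h 28 min + 11 h 12 min + 9 h 48 min = 48 h 53 min.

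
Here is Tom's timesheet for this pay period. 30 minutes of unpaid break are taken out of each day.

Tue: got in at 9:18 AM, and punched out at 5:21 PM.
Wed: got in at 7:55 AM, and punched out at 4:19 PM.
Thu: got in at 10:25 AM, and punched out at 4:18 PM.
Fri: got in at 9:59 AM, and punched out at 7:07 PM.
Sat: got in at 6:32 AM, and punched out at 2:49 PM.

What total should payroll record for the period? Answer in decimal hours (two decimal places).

Tue: 9:18 AM–5:21 PM = 8 h 3 min; less 30 min break → 7 h 33 min
Wed: 7:55 AM–4:19 PM = 8 h 24 min; less 30 min break → 7 h 54 min
Thu: 10:25 AM–4:18 PM = 5 h 53 min; less 30 min break → 5 h 23 min
Fri: 9:59 AM–7:07 PM = 9 h 8 min; less 30 min break → 8 h 38 min
Sat: 6:32 AM–2:49 PM = 8 h 17 min; less 30 min break → 7 h 47 min
Total: 7 h 33 min + 7 h 54 min + 5 h 23 min + 8 h 38 min + 7 h 47 min = 37 h 15 min.

37.25 hours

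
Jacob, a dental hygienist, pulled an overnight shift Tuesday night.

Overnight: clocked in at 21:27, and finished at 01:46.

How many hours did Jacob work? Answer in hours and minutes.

4 h 19 min

Overnight: 21:27 → midnight = 2 h 33 min; midnight → 01:46 = 1 h 46 min; span 4 h 19 min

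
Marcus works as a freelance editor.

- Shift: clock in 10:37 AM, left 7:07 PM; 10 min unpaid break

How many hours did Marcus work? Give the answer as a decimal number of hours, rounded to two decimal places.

8.33 hours

Shift: 10:37 AM–7:07 PM = 8 h 30 min; less 10 min break → 8 h 20 min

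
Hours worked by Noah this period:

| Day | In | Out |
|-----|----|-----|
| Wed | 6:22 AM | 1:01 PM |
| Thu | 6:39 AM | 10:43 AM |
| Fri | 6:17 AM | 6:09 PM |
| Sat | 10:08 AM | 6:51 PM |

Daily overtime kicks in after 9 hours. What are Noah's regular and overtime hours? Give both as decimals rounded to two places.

Wed: 6:22 AM–1:01 PM = 6 h 39 min
Thu: 6:39 AM–10:43 AM = 4 h 4 min
Fri: 6:17 AM–6:09 PM = 11 h 52 min
Sat: 10:08 AM–6:51 PM = 8 h 43 min
Wed reg 6 h 39 min / OT 0 h 0 min; Thu reg 4 h 4 min / OT 0 h 0 min; Fri reg 9 h 0 min / OT 2 h 52 min; Sat reg 8 h 43 min / OT 0 h 0 min.
Totals: regular 28 h 26 min, overtime 2 h 52 min.

Regular 28.43 hours, overtime 2.87 hours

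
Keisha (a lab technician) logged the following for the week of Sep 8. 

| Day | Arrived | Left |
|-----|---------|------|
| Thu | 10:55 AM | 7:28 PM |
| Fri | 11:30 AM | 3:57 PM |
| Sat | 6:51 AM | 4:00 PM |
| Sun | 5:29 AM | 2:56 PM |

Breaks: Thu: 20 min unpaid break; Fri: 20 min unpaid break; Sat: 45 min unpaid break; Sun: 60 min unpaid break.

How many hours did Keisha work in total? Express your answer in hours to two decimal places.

Thu: 10:55 AM–7:28 PM = 8 h 33 min; less 20 min break → 8 h 13 min
Fri: 11:30 AM–3:57 PM = 4 h 27 min; less 20 min break → 4 h 7 min
Sat: 6:51 AM–4:00 PM = 9 h 9 min; less 45 min break → 8 h 24 min
Sun: 5:29 AM–2:56 PM = 9 h 27 min; less 60 min break → 8 h 27 min
Total: 8 h 13 min + 4 h 7 min + 8 h 24 min + 8 h 27 min = 29 h 11 min.

29.18 hours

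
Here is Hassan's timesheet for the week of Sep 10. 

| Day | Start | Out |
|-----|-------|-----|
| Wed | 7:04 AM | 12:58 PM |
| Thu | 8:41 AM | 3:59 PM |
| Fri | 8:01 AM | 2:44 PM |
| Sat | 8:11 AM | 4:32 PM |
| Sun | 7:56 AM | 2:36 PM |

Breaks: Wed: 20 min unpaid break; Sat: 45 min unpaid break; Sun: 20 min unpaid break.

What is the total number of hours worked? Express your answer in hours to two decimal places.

33.52 hours

Wed: 7:04 AM–12:58 PM = 5 h 54 min; less 20 min break → 5 h 34 min
Thu: 8:41 AM–3:59 PM = 7 h 18 min
Fri: 8:01 AM–2:44 PM = 6 h 43 min
Sat: 8:11 AM–4:32 PM = 8 h 21 min; less 45 min break → 7 h 36 min
Sun: 7:56 AM–2:36 PM = 6 h 40 min; less 20 min break → 6 h 20 min
Total: 5 h 34 min + 7 h 18 min + 6 h 43 min + 7 h 36 min + 6 h 20 min = 33 h 31 min.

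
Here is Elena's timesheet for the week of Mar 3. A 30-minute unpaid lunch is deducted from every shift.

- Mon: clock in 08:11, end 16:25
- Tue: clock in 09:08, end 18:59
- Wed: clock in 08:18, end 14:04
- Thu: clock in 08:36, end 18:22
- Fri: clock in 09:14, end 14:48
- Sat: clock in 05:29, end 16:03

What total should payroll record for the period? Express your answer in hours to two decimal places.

46.75 hours

Mon: 08:11–16:25 = 8 h 14 min; less 30 min break → 7 h 44 min
Tue: 09:08–18:59 = 9 h 51 min; less 30 min break → 9 h 21 min
Wed: 08:18–14:04 = 5 h 46 min; less 30 min break → 5 h 16 min
Thu: 08:36–18:22 = 9 h 46 min; less 30 min break → 9 h 16 min
Fri: 09:14–14:48 = 5 h 34 min; less 30 min break → 5 h 4 min
Sat: 05:29–16:03 = 10 h 34 min; less 30 min break → 10 h 4 min
Total: 7 h 44 min + 9 h 21 min + 5 h 16 min + 9 h 16 min + 5 h 4 min + 10 h 4 min = 46 h 45 min.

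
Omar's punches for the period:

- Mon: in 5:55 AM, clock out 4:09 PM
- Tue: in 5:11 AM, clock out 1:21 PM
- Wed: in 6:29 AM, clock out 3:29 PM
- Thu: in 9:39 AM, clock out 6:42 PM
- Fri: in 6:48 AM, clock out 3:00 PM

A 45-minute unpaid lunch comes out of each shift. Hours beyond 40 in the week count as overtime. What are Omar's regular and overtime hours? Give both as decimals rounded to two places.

Regular 40.00 hours, overtime 0.90 hours

Mon: 5:55 AM–4:09 PM = 10 h 14 min; less 45 min break → 9 h 29 min
Tue: 5:11 AM–1:21 PM = 8 h 10 min; less 45 min break → 7 h 25 min
Wed: 6:29 AM–3:29 PM = 9 h 0 min; less 45 min break → 8 h 15 min
Thu: 9:39 AM–6:42 PM = 9 h 3 min; less 45 min break → 8 h 18 min
Fri: 6:48 AM–3:00 PM = 8 h 12 min; less 45 min break → 7 h 27 min
Total worked: 40 h 54 min = 40.90 h.
Threshold 40 h → overtime 0 h 54 min, regular 40 h 0 min.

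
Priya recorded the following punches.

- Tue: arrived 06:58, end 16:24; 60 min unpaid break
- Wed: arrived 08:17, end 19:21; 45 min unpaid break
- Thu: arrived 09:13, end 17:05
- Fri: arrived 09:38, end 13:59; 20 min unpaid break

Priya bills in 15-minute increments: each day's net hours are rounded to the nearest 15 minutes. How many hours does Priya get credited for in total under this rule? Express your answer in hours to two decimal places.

Tue: 06:58–16:24 = 9 h 26 min − 60 min = 8 h 26 min → rounds to 8 h 30 min
Wed: 08:17–19:21 = 11 h 4 min − 45 min = 10 h 19 min → rounds to 10 h 15 min
Thu: 09:13–17:05 = 7 h 52 min → rounds to 7 h 45 min
Fri: 09:38–13:59 = 4 h 21 min − 20 min = 4 h 1 min → rounds to 4 h 0 min
Total credited: 30 h 30 min.

30.50 hours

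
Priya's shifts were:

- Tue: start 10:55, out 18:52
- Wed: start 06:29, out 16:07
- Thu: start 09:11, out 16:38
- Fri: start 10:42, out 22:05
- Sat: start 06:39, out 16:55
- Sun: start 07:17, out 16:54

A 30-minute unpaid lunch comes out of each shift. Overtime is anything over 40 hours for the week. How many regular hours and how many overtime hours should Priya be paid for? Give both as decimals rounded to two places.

Tue: 10:55–18:52 = 7 h 57 min; less 30 min break → 7 h 27 min
Wed: 06:29–16:07 = 9 h 38 min; less 30 min break → 9 h 8 min
Thu: 09:11–16:38 = 7 h 27 min; less 30 min break → 6 h 57 min
Fri: 10:42–22:05 = 11 h 23 min; less 30 min break → 10 h 53 min
Sat: 06:39–16:55 = 10 h 16 min; less 30 min break → 9 h 46 min
Sun: 07:17–16:54 = 9 h 37 min; less 30 min break → 9 h 7 min
Total worked: 53 h 18 min = 53.30 h.
Threshold 40 h → overtime 13 h 18 min, regular 40 h 0 min.

Regular 40.00 hours, overtime 13.30 hours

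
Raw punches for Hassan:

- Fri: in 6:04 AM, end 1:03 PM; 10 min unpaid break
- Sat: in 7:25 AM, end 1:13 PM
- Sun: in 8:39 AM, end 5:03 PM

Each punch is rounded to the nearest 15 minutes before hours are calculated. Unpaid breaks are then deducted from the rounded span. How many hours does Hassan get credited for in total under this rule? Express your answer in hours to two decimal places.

Fri: in 6:04 AM→6:00 AM, out 1:03 PM→1:00 PM; 7 h 0 min − 10 min = 6 h 50 min
Sat: in 7:25 AM→7:30 AM, out 1:13 PM→1:15 PM; 5 h 45 min
Sun: in 8:39 AM→8:45 AM, out 5:03 PM→5:00 PM; 8 h 15 min
Total credited: 20 h 50 min.

20.83 hours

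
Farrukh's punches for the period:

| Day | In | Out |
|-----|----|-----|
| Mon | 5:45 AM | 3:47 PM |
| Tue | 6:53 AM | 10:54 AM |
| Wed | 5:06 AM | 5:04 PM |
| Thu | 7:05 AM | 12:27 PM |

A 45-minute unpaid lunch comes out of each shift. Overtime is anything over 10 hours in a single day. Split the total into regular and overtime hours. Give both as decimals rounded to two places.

Mon: 5:45 AM–3:47 PM = 10 h 2 min; less 45 min break → 9 h 17 min
Tue: 6:53 AM–10:54 AM = 4 h 1 min; less 45 min break → 3 h 16 min
Wed: 5:06 AM–5:04 PM = 11 h 58 min; less 45 min break → 11 h 13 min
Thu: 7:05 AM–12:27 PM = 5 h 22 min; less 45 min break → 4 h 37 min
Mon reg 9 h 17 min / OT 0 h 0 min; Tue reg 3 h 16 min / OT 0 h 0 min; Wed reg 10 h 0 min / OT 1 h 13 min; Thu reg 4 h 37 min / OT 0 h 0 min.
Totals: regular 27 h 10 min, overtime 1 h 13 min.

Regular 27.17 hours, overtime 1.22 hours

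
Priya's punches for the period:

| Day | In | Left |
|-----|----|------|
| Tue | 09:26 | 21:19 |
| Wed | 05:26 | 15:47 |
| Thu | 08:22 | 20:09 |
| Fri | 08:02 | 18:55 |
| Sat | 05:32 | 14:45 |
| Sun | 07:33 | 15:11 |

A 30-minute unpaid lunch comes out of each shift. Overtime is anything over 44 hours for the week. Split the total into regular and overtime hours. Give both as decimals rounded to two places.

Tue: 09:26–21:19 = 11 h 53 min; less 30 min break → 11 h 23 min
Wed: 05:26–15:47 = 10 h 21 min; less 30 min break → 9 h 51 min
Thu: 08:22–20:09 = 11 h 47 min; less 30 min break → 11 h 17 min
Fri: 08:02–18:55 = 10 h 53 min; less 30 min break → 10 h 23 min
Sat: 05:32–14:45 = 9 h 13 min; less 30 min break → 8 h 43 min
Sun: 07:33–15:11 = 7 h 38 min; less 30 min break → 7 h 8 min
Total worked: 58 h 45 min = 58.75 h.
Threshold 44 h → overtime 14 h 45 min, regular 44 h 0 min.

Regular 44.00 hours, overtime 14.75 hours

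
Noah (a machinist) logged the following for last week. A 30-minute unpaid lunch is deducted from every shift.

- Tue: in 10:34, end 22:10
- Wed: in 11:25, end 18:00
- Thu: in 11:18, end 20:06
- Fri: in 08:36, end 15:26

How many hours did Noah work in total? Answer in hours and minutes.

31 h 49 min

Tue: 10:34–22:10 = 11 h 36 min; less 30 min break → 11 h 6 min
Wed: 11:25–18:00 = 6 h 35 min; less 30 min break → 6 h 5 min
Thu: 11:18–20:06 = 8 h 48 min; less 30 min break → 8 h 18 min
Fri: 08:36–15:26 = 6 h 50 min; less 30 min break → 6 h 20 min
Total: 11 h 6 min + 6 h 5 min + 8 h 18 min + 6 h 20 min = 31 h 49 min.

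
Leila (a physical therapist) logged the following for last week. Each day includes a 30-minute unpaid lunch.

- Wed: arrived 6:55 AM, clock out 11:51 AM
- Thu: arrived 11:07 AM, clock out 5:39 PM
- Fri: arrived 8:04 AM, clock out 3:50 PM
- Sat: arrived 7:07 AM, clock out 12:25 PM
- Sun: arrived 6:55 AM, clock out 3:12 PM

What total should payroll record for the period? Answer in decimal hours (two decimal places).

Wed: 6:55 AM–11:51 AM = 4 h 56 min; less 30 min break → 4 h 26 min
Thu: 11:07 AM–5:39 PM = 6 h 32 min; less 30 min break → 6 h 2 min
Fri: 8:04 AM–3:50 PM = 7 h 46 min; less 30 min break → 7 h 16 min
Sat: 7:07 AM–12:25 PM = 5 h 18 min; less 30 min break → 4 h 48 min
Sun: 6:55 AM–3:12 PM = 8 h 17 min; less 30 min break → 7 h 47 min
Total: 4 h 26 min + 6 h 2 min + 7 h 16 min + 4 h 48 min + 7 h 47 min = 30 h 19 min.

30.32 hours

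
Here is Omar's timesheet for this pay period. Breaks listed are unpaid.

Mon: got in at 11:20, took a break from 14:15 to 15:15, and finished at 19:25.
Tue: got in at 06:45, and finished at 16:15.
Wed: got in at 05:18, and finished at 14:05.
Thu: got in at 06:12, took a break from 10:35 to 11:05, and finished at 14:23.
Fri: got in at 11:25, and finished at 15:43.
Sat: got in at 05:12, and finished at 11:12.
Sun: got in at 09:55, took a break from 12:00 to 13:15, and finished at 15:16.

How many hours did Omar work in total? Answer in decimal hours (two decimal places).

Mon: 11:20–19:25 = 8 h 5 min; less 60 min break → 7 h 5 min
Tue: 06:45–16:15 = 9 h 30 min
Wed: 05:18–14:05 = 8 h 47 min
Thu: 06:12–14:23 = 8 h 11 min; less 30 min break → 7 h 41 min
Fri: 11:25–15:43 = 4 h 18 min
Sat: 05:12–11:12 = 6 h 0 min
Sun: 09:55–15:16 = 5 h 21 min; less 75 min break → 4 h 6 min
Total: 7 h 5 min + 9 h 30 min + 8 h 47 min + 7 h 41 min + 4 h 18 min + 6 h 0 min + 4 h 6 min = 47 h 27 min.

47.45 hours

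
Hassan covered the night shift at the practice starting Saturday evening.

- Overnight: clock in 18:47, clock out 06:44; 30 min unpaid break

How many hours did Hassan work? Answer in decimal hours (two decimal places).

Overnight: 18:47 → midnight = 5 h 13 min; midnight → 06:44 = 6 h 44 min; span 11 h 57 min; less 30 min break → 11 h 27 min

11.45 hours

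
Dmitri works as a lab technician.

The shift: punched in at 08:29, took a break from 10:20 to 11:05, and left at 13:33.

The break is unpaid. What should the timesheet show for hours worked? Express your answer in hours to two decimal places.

4.32 hours

The shift: 08:29–13:33 = 5 h 4 min; less 45 min break → 4 h 19 min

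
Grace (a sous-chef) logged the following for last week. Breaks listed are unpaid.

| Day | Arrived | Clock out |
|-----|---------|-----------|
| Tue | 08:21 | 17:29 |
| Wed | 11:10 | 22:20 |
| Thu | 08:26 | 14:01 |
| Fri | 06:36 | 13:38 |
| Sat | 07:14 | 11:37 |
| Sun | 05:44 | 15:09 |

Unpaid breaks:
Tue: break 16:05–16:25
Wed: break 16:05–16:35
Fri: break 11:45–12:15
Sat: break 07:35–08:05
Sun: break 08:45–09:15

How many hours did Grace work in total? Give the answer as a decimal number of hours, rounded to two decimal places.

Tue: 08:21–17:29 = 9 h 8 min; less 20 min break → 8 h 48 min
Wed: 11:10–22:20 = 11 h 10 min; less 30 min break → 10 h 40 min
Thu: 08:26–14:01 = 5 h 35 min
Fri: 06:36–13:38 = 7 h 2 min; less 30 min break → 6 h 32 min
Sat: 07:14–11:37 = 4 h 23 min; less 30 min break → 3 h 53 min
Sun: 05:44–15:09 = 9 h 25 min; less 30 min break → 8 h 55 min
Total: 8 h 48 min + 10 h 40 min + 5 h 35 min + 6 h 32 min + 3 h 53 min + 8 h 55 min = 44 h 23 min.

44.38 hours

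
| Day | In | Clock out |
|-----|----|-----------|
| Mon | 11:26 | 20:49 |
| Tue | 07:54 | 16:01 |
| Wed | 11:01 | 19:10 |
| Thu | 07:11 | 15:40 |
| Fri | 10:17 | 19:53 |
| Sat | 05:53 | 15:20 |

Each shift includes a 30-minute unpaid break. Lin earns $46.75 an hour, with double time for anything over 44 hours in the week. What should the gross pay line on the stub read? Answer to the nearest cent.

$2635.14

Mon: 11:26–20:49 = 9 h 23 min; less 30 min break → 8 h 53 min
Tue: 07:54–16:01 = 8 h 7 min; less 30 min break → 7 h 37 min
Wed: 11:01–19:10 = 8 h 9 min; less 30 min break → 7 h 39 min
Thu: 07:11–15:40 = 8 h 29 min; less 30 min break → 7 h 59 min
Fri: 10:17–19:53 = 9 h 36 min; less 30 min break → 9 h 6 min
Sat: 05:53–15:20 = 9 h 27 min; less 30 min break → 8 h 57 min
Total worked: 50 h 11 min = 3011 min.
Regular 44 h 0 min = 2640 min at $46.75/h; overtime 6 h 11 min = 371 min at $93.50/h.
Pay = (2640 × $46.75 + 371 × $93.50) ÷ 60 = $2635.14.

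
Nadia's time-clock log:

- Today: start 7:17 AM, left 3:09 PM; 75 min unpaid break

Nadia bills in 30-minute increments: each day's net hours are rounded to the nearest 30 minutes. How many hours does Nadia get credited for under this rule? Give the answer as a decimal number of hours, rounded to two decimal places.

Today: 7:17 AM–3:09 PM = 7 h 52 min − 75 min = 6 h 37 min → rounds to 6 h 30 min

6.50 hours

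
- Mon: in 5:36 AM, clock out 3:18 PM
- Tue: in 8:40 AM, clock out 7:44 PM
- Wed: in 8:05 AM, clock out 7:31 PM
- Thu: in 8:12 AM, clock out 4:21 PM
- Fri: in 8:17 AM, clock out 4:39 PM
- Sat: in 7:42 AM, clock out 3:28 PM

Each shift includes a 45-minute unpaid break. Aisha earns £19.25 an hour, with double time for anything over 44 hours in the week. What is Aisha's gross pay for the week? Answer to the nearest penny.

Mon: 5:36 AM–3:18 PM = 9 h 42 min; less 45 min break → 8 h 57 min
Tue: 8:40 AM–7:44 PM = 11 h 4 min; less 45 min break → 10 h 19 min
Wed: 8:05 AM–7:31 PM = 11 h 26 min; less 45 min break → 10 h 41 min
Thu: 8:12 AM–4:21 PM = 8 h 9 min; less 45 min break → 7 h 24 min
Fri: 8:17 AM–4:39 PM = 8 h 22 min; less 45 min break → 7 h 37 min
Sat: 7:42 AM–3:28 PM = 7 h 46 min; less 45 min break → 7 h 1 min
Total worked: 51 h 59 min = 3119 min.
Regular 44 h 0 min = 2640 min at £19.25/h; overtime 7 h 59 min = 479 min at £38.50/h.
Pay = (2640 × £19.25 + 479 × £38.50) ÷ 60 = £1154.36.

£1154.36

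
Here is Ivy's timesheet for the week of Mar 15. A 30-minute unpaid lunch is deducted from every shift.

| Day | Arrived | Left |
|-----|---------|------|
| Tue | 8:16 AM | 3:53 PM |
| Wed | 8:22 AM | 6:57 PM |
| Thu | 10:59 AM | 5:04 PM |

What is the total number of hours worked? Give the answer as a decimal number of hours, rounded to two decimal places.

Tue: 8:16 AM–3:53 PM = 7 h 37 min; less 30 min break → 7 h 7 min
Wed: 8:22 AM–6:57 PM = 10 h 35 min; less 30 min break → 10 h 5 min
Thu: 10:59 AM–5:04 PM = 6 h 5 min; less 30 min break → 5 h 35 min
Total: 7 h 7 min + 10 h 5 min + 5 h 35 min = 22 h 47 min.

22.78 hours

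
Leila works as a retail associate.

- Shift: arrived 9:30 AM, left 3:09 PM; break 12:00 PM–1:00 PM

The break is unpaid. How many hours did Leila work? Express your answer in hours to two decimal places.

Shift: 9:30 AM–3:09 PM = 5 h 39 min; less 60 min break → 4 h 39 min

4.65 hours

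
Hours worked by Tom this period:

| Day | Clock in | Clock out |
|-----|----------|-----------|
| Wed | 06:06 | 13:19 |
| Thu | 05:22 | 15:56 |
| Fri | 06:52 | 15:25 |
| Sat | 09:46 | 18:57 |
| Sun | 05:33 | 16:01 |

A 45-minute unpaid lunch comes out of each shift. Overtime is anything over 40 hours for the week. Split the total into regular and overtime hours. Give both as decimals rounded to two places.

Wed: 06:06–13:19 = 7 h 13 min; less 45 min break → 6 h 28 min
Thu: 05:22–15:56 = 10 h 34 min; less 45 min break → 9 h 49 min
Fri: 06:52–15:25 = 8 h 33 min; less 45 min break → 7 h 48 min
Sat: 09:46–18:57 = 9 h 11 min; less 45 min break → 8 h 26 min
Sun: 05:33–16:01 = 10 h 28 min; less 45 min break → 9 h 43 min
Total worked: 42 h 14 min = 42.23 h.
Threshold 40 h → overtime 2 h 14 min, regular 40 h 0 min.

Regular 40.00 hours, overtime 2.23 hours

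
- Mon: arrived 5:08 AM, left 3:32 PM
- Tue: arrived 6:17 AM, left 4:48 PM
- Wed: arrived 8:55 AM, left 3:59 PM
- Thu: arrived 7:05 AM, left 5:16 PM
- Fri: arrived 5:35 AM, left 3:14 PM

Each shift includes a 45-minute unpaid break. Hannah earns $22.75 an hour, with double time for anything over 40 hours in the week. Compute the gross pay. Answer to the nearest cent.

$1095.03

Mon: 5:08 AM–3:32 PM = 10 h 24 min; less 45 min break → 9 h 39 min
Tue: 6:17 AM–4:48 PM = 10 h 31 min; less 45 min break → 9 h 46 min
Wed: 8:55 AM–3:59 PM = 7 h 4 min; less 45 min break → 6 h 19 min
Thu: 7:05 AM–5:16 PM = 10 h 11 min; less 45 min break → 9 h 26 min
Fri: 5:35 AM–3:14 PM = 9 h 39 min; less 45 min break → 8 h 54 min
Total worked: 44 h 4 min = 2644 min.
Regular 40 h 0 min = 2400 min at $22.75/h; overtime 4 h 4 min = 244 min at $45.50/h.
Pay = (2400 × $22.75 + 244 × $45.50) ÷ 60 = $1095.03.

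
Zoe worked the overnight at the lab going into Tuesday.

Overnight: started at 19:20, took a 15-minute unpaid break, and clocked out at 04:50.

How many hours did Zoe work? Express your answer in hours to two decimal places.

Overnight: 19:20 → midnight = 4 h 40 min; midnight → 04:50 = 4 h 50 min; span 9 h 30 min; less 15 min break → 9 h 15 min

9.25 hours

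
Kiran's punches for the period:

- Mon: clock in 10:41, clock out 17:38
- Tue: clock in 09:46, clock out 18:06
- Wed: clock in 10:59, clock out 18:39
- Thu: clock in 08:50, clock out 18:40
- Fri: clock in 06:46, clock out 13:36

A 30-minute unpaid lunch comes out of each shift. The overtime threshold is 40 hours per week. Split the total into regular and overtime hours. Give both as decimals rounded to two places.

Regular 37.12 hours, overtime 0.00 hours

Mon: 10:41–17:38 = 6 h 57 min; less 30 min break → 6 h 27 min
Tue: 09:46–18:06 = 8 h 20 min; less 30 min break → 7 h 50 min
Wed: 10:59–18:39 = 7 h 40 min; less 30 min break → 7 h 10 min
Thu: 08:50–18:40 = 9 h 50 min; less 30 min break → 9 h 20 min
Fri: 06:46–13:36 = 6 h 50 min; less 30 min break → 6 h 20 min
Total worked: 37 h 7 min = 37.12 h.
Threshold 40 h → overtime 0 h 0 min, regular 37 h 7 min.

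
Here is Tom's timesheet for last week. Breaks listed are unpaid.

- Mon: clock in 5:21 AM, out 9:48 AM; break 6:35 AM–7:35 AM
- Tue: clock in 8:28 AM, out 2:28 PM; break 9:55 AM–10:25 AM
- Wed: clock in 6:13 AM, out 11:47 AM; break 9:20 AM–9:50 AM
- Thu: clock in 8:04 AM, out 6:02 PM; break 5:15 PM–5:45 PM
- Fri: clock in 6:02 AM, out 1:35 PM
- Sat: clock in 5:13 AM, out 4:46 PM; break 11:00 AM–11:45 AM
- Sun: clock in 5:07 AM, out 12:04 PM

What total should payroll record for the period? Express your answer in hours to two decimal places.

48.78 hours

Mon: 5:21 AM–9:48 AM = 4 h 27 min; less 60 min break → 3 h 27 min
Tue: 8:28 AM–2:28 PM = 6 h 0 min; less 30 min break → 5 h 30 min
Wed: 6:13 AM–11:47 AM = 5 h 34 min; less 30 min break → 5 h 4 min
Thu: 8:04 AM–6:02 PM = 9 h 58 min; less 30 min break → 9 h 28 min
Fri: 6:02 AM–1:35 PM = 7 h 33 min
Sat: 5:13 AM–4:46 PM = 11 h 33 min; less 45 min break → 10 h 48 min
Sun: 5:07 AM–12:04 PM = 6 h 57 min
Total: 3 h 27 min + 5 h 30 min + 5 h 4 min + 9 h 28 min + 7 h 33 min + 10 h 48 min + 6 h 57 min = 48 h 47 min.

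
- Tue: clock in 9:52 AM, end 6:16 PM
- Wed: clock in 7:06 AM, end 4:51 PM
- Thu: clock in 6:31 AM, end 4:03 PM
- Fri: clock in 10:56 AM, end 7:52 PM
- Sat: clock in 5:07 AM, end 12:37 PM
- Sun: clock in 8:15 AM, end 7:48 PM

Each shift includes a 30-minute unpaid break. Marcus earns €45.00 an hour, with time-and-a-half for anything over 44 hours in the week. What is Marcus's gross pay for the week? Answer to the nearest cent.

€2565.00

Tue: 9:52 AM–6:16 PM = 8 h 24 min; less 30 min break → 7 h 54 min
Wed: 7:06 AM–4:51 PM = 9 h 45 min; less 30 min break → 9 h 15 min
Thu: 6:31 AM–4:03 PM = 9 h 32 min; less 30 min break → 9 h 2 min
Fri: 10:56 AM–7:52 PM = 8 h 56 min; less 30 min break → 8 h 26 min
Sat: 5:07 AM–12:37 PM = 7 h 30 min; less 30 min break → 7 h 0 min
Sun: 8:15 AM–7:48 PM = 11 h 33 min; less 30 min break → 11 h 3 min
Total worked: 52 h 40 min = 3160 min.
Regular 44 h 0 min = 2640 min at €45.00/h; overtime 8 h 40 min = 520 min at €67.50/h.
Pay = (2640 × €45.00 + 520 × €67.50) ÷ 60 = €2565.00.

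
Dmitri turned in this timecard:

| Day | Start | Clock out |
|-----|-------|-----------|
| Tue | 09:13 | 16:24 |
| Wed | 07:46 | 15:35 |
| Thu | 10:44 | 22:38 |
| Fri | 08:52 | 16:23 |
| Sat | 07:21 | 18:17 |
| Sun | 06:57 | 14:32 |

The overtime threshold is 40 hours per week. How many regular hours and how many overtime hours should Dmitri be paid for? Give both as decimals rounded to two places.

Regular 40.00 hours, overtime 12.93 hours

Tue: 09:13–16:24 = 7 h 11 min
Wed: 07:46–15:35 = 7 h 49 min
Thu: 10:44–22:38 = 11 h 54 min
Fri: 08:52–16:23 = 7 h 31 min
Sat: 07:21–18:17 = 10 h 56 min
Sun: 06:57–14:32 = 7 h 35 min
Total worked: 52 h 56 min = 52.93 h.
Threshold 40 h → overtime 12 h 56 min, regular 40 h 0 min.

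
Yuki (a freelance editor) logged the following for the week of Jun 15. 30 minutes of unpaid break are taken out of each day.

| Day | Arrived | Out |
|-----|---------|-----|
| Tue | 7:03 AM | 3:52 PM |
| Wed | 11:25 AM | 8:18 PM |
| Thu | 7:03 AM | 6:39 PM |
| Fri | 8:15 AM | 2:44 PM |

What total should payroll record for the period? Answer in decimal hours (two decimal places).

Tue: 7:03 AM–3:52 PM = 8 h 49 min; less 30 min break → 8 h 19 min
Wed: 11:25 AM–8:18 PM = 8 h 53 min; less 30 min break → 8 h 23 min
Thu: 7:03 AM–6:39 PM = 11 h 36 min; less 30 min break → 11 h 6 min
Fri: 8:15 AM–2:44 PM = 6 h 29 min; less 30 min break → 5 h 59 min
Total: 8 h 19 min + 8 h 23 min + 11 h 6 min + 5 h 59 min = 33 h 47 min.

33.78 hours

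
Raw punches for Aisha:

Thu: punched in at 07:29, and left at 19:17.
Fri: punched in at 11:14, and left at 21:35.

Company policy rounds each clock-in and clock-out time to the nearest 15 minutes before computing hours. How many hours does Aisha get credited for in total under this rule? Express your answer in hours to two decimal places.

22.00 hours

Thu: in 07:29→07:30, out 19:17→19:15; 11 h 45 min
Fri: in 11:14→11:15, out 21:35→21:30; 10 h 15 min
Total credited: 22 h 0 min.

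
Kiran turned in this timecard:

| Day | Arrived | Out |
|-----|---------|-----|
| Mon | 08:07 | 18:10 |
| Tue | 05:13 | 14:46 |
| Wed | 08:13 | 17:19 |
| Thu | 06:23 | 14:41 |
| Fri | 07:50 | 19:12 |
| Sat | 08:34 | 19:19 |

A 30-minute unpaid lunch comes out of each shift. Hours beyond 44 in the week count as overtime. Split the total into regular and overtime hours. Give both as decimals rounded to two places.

Mon: 08:07–18:10 = 10 h 3 min; less 30 min break → 9 h 33 min
Tue: 05:13–14:46 = 9 h 33 min; less 30 min break → 9 h 3 min
Wed: 08:13–17:19 = 9 h 6 min; less 30 min break → 8 h 36 min
Thu: 06:23–14:41 = 8 h 18 min; less 30 min break → 7 h 48 min
Fri: 07:50–19:12 = 11 h 22 min; less 30 min break → 10 h 52 min
Sat: 08:34–19:19 = 10 h 45 min; less 30 min break → 10 h 15 min
Total worked: 56 h 7 min = 56.12 h.
Threshold 44 h → overtime 12 h 7 min, regular 44 h 0 min.

Regular 44.00 hours, overtime 12.12 hours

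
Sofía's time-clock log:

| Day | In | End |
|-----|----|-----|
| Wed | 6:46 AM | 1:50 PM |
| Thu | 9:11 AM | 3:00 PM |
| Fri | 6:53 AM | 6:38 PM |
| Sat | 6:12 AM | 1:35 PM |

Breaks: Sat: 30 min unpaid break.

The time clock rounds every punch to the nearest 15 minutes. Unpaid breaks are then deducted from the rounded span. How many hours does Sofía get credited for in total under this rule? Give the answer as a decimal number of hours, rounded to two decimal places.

Wed: in 6:46 AM→6:45 AM, out 1:50 PM→1:45 PM; 7 h 0 min
Thu: in 9:11 AM→9:15 AM, out 3:00 PM→3:00 PM; 5 h 45 min
Fri: in 6:53 AM→7:00 AM, out 6:38 PM→6:45 PM; 11 h 45 min
Sat: in 6:12 AM→6:15 AM, out 1:35 PM→1:30 PM; 7 h 15 min − 30 min = 6 h 45 min
Total credited: 31 h 15 min.

31.25 hours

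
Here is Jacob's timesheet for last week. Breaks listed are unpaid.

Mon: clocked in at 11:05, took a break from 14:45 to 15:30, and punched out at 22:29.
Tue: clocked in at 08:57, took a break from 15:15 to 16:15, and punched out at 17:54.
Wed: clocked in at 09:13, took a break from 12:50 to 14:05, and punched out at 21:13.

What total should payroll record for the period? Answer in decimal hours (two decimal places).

Mon: 11:05–22:29 = 11 h 24 min; less 45 min break → 10 h 39 min
Tue: 08:57–17:54 = 8 h 57 min; less 60 min break → 7 h 57 min
Wed: 09:13–21:13 = 12 h 0 min; less 75 min break → 10 h 45 min
Total: 10 h 39 min + 7 h 57 min + 10 h 45 min = 29 h 21 min.

29.35 hours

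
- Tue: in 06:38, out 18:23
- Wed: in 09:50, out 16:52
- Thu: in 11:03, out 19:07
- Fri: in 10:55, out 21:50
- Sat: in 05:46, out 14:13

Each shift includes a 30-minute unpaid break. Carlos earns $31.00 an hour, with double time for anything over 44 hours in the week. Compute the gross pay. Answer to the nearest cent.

$1355.22

Tue: 06:38–18:23 = 11 h 45 min; less 30 min break → 11 h 15 min
Wed: 09:50–16:52 = 7 h 2 min; less 30 min break → 6 h 32 min
Thu: 11:03–19:07 = 8 h 4 min; less 30 min break → 7 h 34 min
Fri: 10:55–21:50 = 10 h 55 min; less 30 min break → 10 h 25 min
Sat: 05:46–14:13 = 8 h 27 min; less 30 min break → 7 h 57 min
Total worked: 43 h 43 min = 2623 min.
Regular 43 h 43 min = 2623 min at $31.00/h; overtime 0 h 0 min = 0 min at $62.00/h.
Pay = (2623 × $31.00 + 0 × $62.00) ÷ 60 = $1355.22.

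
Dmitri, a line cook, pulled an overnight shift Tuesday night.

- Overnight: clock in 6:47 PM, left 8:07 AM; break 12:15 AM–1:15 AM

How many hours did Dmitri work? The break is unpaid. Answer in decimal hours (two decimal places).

Overnight: 6:47 PM → midnight = 5 h 13 min; midnight → 8:07 AM = 8 h 7 min; span 13 h 20 min; less 60 min break → 12 h 20 min

12.33 hours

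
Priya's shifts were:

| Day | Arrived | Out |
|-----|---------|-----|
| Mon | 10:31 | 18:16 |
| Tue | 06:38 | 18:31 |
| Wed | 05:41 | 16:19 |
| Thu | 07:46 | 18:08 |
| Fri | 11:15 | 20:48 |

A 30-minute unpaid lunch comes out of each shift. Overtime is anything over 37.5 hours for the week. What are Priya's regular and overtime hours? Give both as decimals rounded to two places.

Regular 37.50 hours, overtime 10.18 hours

Mon: 10:31–18:16 = 7 h 45 min; less 30 min break → 7 h 15 min
Tue: 06:38–18:31 = 11 h 53 min; less 30 min break → 11 h 23 min
Wed: 05:41–16:19 = 10 h 38 min; less 30 min break → 10 h 8 min
Thu: 07:46–18:08 = 10 h 22 min; less 30 min break → 9 h 52 min
Fri: 11:15–20:48 = 9 h 33 min; less 30 min break → 9 h 3 min
Total worked: 47 h 41 min = 47.68 h.
Threshold 37.5 h → overtime 10 h 11 min, regular 37 h 30 min.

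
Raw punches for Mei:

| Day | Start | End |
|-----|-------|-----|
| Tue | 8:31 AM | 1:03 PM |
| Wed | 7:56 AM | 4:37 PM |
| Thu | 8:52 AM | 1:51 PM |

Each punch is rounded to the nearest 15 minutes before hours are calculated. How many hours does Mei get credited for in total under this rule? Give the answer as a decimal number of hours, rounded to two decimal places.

Tue: in 8:31 AM→8:30 AM, out 1:03 PM→1:00 PM; 4 h 30 min
Wed: in 7:56 AM→8:00 AM, out 4:37 PM→4:30 PM; 8 h 30 min
Thu: in 8:52 AM→8:45 AM, out 1:51 PM→1:45 PM; 5 h 0 min
Total credited: 18 h 0 min.

18.00 hours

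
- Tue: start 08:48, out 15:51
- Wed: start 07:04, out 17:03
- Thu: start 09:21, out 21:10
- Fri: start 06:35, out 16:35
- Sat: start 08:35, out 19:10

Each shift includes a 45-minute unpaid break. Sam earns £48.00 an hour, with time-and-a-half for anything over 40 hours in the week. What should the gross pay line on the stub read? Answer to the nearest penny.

£2329.20

Tue: 08:48–15:51 = 7 h 3 min; less 45 min break → 6 h 18 min
Wed: 07:04–17:03 = 9 h 59 min; less 45 min break → 9 h 14 min
Thu: 09:21–21:10 = 11 h 49 min; less 45 min break → 11 h 4 min
Fri: 06:35–16:35 = 10 h 0 min; less 45 min break → 9 h 15 min
Sat: 08:35–19:10 = 10 h 35 min; less 45 min break → 9 h 50 min
Total worked: 45 h 41 min = 2741 min.
Regular 40 h 0 min = 2400 min at £48.00/h; overtime 5 h 41 min = 341 min at £72.00/h.
Pay = (2400 × £48.00 + 341 × £72.00) ÷ 60 = £2329.20.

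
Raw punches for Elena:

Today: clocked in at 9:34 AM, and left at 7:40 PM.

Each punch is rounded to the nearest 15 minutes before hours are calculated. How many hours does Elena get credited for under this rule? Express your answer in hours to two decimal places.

10.25 hours

Today: in 9:34 AM→9:30 AM, out 7:40 PM→7:45 PM; 10 h 15 min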